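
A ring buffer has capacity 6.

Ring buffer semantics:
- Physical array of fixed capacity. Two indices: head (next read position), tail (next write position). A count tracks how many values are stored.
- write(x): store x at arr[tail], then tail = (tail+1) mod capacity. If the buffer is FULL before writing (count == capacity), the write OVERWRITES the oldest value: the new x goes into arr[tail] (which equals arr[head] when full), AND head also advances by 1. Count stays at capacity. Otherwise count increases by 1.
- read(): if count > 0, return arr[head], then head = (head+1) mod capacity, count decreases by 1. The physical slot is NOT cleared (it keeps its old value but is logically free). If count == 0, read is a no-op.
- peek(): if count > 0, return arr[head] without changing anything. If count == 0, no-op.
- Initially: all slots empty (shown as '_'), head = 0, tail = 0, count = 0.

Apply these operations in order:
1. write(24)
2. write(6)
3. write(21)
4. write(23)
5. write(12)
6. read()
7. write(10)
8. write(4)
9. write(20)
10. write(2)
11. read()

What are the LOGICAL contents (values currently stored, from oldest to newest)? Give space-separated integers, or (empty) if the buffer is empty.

After op 1 (write(24)): arr=[24 _ _ _ _ _] head=0 tail=1 count=1
After op 2 (write(6)): arr=[24 6 _ _ _ _] head=0 tail=2 count=2
After op 3 (write(21)): arr=[24 6 21 _ _ _] head=0 tail=3 count=3
After op 4 (write(23)): arr=[24 6 21 23 _ _] head=0 tail=4 count=4
After op 5 (write(12)): arr=[24 6 21 23 12 _] head=0 tail=5 count=5
After op 6 (read()): arr=[24 6 21 23 12 _] head=1 tail=5 count=4
After op 7 (write(10)): arr=[24 6 21 23 12 10] head=1 tail=0 count=5
After op 8 (write(4)): arr=[4 6 21 23 12 10] head=1 tail=1 count=6
After op 9 (write(20)): arr=[4 20 21 23 12 10] head=2 tail=2 count=6
After op 10 (write(2)): arr=[4 20 2 23 12 10] head=3 tail=3 count=6
After op 11 (read()): arr=[4 20 2 23 12 10] head=4 tail=3 count=5

Answer: 12 10 4 20 2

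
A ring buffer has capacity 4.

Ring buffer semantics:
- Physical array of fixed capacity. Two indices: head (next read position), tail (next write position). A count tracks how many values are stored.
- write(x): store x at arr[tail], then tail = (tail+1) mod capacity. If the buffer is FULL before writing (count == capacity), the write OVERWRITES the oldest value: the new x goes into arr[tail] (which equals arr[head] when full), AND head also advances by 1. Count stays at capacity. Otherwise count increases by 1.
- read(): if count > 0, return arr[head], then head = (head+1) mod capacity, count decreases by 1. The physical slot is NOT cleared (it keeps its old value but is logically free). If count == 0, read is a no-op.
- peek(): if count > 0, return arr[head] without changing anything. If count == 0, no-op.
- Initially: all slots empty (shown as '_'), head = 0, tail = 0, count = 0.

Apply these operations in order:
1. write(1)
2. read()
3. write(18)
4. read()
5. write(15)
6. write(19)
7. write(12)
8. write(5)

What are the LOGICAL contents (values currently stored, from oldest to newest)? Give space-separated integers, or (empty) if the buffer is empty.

After op 1 (write(1)): arr=[1 _ _ _] head=0 tail=1 count=1
After op 2 (read()): arr=[1 _ _ _] head=1 tail=1 count=0
After op 3 (write(18)): arr=[1 18 _ _] head=1 tail=2 count=1
After op 4 (read()): arr=[1 18 _ _] head=2 tail=2 count=0
After op 5 (write(15)): arr=[1 18 15 _] head=2 tail=3 count=1
After op 6 (write(19)): arr=[1 18 15 19] head=2 tail=0 count=2
After op 7 (write(12)): arr=[12 18 15 19] head=2 tail=1 count=3
After op 8 (write(5)): arr=[12 5 15 19] head=2 tail=2 count=4

Answer: 15 19 12 5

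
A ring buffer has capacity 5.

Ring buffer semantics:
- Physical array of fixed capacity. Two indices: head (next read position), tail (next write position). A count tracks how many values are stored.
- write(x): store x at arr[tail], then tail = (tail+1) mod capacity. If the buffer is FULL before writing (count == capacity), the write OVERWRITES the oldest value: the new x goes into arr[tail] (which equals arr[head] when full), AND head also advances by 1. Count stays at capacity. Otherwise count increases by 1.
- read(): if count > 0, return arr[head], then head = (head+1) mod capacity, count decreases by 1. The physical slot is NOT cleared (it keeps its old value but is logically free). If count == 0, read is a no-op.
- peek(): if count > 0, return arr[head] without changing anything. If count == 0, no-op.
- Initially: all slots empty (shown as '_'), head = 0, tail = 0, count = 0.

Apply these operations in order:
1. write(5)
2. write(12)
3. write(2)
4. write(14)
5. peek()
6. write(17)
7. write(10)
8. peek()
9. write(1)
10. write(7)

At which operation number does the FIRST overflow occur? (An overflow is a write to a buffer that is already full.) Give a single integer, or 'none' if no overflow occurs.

After op 1 (write(5)): arr=[5 _ _ _ _] head=0 tail=1 count=1
After op 2 (write(12)): arr=[5 12 _ _ _] head=0 tail=2 count=2
After op 3 (write(2)): arr=[5 12 2 _ _] head=0 tail=3 count=3
After op 4 (write(14)): arr=[5 12 2 14 _] head=0 tail=4 count=4
After op 5 (peek()): arr=[5 12 2 14 _] head=0 tail=4 count=4
After op 6 (write(17)): arr=[5 12 2 14 17] head=0 tail=0 count=5
After op 7 (write(10)): arr=[10 12 2 14 17] head=1 tail=1 count=5
After op 8 (peek()): arr=[10 12 2 14 17] head=1 tail=1 count=5
After op 9 (write(1)): arr=[10 1 2 14 17] head=2 tail=2 count=5
After op 10 (write(7)): arr=[10 1 7 14 17] head=3 tail=3 count=5

Answer: 7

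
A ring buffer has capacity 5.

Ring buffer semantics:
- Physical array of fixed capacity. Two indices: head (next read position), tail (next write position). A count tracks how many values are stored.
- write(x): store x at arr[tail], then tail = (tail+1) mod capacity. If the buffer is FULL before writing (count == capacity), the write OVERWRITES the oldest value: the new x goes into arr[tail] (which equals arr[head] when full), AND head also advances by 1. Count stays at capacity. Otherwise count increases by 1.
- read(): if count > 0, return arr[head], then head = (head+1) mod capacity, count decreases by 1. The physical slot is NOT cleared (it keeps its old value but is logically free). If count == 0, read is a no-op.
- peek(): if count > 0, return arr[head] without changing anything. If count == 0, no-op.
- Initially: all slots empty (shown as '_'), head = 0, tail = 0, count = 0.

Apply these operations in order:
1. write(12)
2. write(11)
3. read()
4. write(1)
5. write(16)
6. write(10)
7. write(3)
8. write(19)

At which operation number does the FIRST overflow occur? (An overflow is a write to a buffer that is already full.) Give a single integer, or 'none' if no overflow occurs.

After op 1 (write(12)): arr=[12 _ _ _ _] head=0 tail=1 count=1
After op 2 (write(11)): arr=[12 11 _ _ _] head=0 tail=2 count=2
After op 3 (read()): arr=[12 11 _ _ _] head=1 tail=2 count=1
After op 4 (write(1)): arr=[12 11 1 _ _] head=1 tail=3 count=2
After op 5 (write(16)): arr=[12 11 1 16 _] head=1 tail=4 count=3
After op 6 (write(10)): arr=[12 11 1 16 10] head=1 tail=0 count=4
After op 7 (write(3)): arr=[3 11 1 16 10] head=1 tail=1 count=5
After op 8 (write(19)): arr=[3 19 1 16 10] head=2 tail=2 count=5

Answer: 8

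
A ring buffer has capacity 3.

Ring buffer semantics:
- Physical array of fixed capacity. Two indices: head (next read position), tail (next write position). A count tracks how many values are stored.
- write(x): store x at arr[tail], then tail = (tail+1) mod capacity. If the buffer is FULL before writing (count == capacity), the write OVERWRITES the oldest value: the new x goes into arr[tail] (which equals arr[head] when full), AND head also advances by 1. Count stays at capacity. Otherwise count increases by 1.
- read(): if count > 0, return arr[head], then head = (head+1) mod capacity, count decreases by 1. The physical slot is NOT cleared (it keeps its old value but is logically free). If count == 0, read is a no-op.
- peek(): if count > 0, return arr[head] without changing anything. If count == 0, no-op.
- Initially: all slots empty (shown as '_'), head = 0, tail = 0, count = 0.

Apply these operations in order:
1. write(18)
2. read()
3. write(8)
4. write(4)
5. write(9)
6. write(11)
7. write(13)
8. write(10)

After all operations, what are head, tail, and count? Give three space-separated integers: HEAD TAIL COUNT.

After op 1 (write(18)): arr=[18 _ _] head=0 tail=1 count=1
After op 2 (read()): arr=[18 _ _] head=1 tail=1 count=0
After op 3 (write(8)): arr=[18 8 _] head=1 tail=2 count=1
After op 4 (write(4)): arr=[18 8 4] head=1 tail=0 count=2
After op 5 (write(9)): arr=[9 8 4] head=1 tail=1 count=3
After op 6 (write(11)): arr=[9 11 4] head=2 tail=2 count=3
After op 7 (write(13)): arr=[9 11 13] head=0 tail=0 count=3
After op 8 (write(10)): arr=[10 11 13] head=1 tail=1 count=3

Answer: 1 1 3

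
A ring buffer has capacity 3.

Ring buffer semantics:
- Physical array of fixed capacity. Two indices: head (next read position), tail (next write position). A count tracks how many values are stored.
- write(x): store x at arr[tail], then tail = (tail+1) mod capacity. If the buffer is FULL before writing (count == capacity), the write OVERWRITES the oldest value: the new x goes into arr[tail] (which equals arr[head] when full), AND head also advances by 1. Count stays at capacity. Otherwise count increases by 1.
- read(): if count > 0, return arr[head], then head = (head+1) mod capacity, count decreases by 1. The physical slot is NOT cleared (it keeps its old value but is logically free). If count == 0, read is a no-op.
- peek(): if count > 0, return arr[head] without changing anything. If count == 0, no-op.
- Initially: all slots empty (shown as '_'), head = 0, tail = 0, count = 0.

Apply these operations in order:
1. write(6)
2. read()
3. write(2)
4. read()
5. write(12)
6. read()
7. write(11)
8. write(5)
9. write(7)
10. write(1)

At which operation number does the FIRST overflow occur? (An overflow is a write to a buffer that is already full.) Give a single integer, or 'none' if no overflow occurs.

Answer: 10

Derivation:
After op 1 (write(6)): arr=[6 _ _] head=0 tail=1 count=1
After op 2 (read()): arr=[6 _ _] head=1 tail=1 count=0
After op 3 (write(2)): arr=[6 2 _] head=1 tail=2 count=1
After op 4 (read()): arr=[6 2 _] head=2 tail=2 count=0
After op 5 (write(12)): arr=[6 2 12] head=2 tail=0 count=1
After op 6 (read()): arr=[6 2 12] head=0 tail=0 count=0
After op 7 (write(11)): arr=[11 2 12] head=0 tail=1 count=1
After op 8 (write(5)): arr=[11 5 12] head=0 tail=2 count=2
After op 9 (write(7)): arr=[11 5 7] head=0 tail=0 count=3
After op 10 (write(1)): arr=[1 5 7] head=1 tail=1 count=3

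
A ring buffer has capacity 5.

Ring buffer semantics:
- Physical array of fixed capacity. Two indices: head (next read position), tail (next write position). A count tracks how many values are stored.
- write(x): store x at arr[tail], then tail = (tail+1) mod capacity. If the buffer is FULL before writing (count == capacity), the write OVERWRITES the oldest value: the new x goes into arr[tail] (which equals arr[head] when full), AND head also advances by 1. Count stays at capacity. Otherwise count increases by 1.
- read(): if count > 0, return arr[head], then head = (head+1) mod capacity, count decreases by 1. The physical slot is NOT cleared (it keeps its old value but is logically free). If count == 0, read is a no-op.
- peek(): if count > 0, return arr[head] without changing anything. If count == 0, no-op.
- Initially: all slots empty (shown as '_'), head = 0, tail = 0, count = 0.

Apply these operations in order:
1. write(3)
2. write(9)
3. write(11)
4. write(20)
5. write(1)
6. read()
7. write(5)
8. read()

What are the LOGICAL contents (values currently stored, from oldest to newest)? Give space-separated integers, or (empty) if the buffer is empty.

Answer: 11 20 1 5

Derivation:
After op 1 (write(3)): arr=[3 _ _ _ _] head=0 tail=1 count=1
After op 2 (write(9)): arr=[3 9 _ _ _] head=0 tail=2 count=2
After op 3 (write(11)): arr=[3 9 11 _ _] head=0 tail=3 count=3
After op 4 (write(20)): arr=[3 9 11 20 _] head=0 tail=4 count=4
After op 5 (write(1)): arr=[3 9 11 20 1] head=0 tail=0 count=5
After op 6 (read()): arr=[3 9 11 20 1] head=1 tail=0 count=4
After op 7 (write(5)): arr=[5 9 11 20 1] head=1 tail=1 count=5
After op 8 (read()): arr=[5 9 11 20 1] head=2 tail=1 count=4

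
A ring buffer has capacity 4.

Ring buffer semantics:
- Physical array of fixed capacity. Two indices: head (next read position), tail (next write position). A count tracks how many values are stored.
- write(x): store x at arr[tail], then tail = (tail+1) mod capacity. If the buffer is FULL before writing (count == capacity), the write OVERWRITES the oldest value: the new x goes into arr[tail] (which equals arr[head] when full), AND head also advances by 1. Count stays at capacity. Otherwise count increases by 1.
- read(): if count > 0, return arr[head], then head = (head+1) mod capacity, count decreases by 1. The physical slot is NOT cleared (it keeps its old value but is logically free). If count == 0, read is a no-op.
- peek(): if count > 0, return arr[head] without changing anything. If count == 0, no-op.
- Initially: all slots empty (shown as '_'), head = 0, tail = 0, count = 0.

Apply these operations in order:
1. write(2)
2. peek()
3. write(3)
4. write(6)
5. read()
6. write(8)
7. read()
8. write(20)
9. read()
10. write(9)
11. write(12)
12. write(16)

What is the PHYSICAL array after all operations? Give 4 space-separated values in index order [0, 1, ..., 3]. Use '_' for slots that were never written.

Answer: 20 9 12 16

Derivation:
After op 1 (write(2)): arr=[2 _ _ _] head=0 tail=1 count=1
After op 2 (peek()): arr=[2 _ _ _] head=0 tail=1 count=1
After op 3 (write(3)): arr=[2 3 _ _] head=0 tail=2 count=2
After op 4 (write(6)): arr=[2 3 6 _] head=0 tail=3 count=3
After op 5 (read()): arr=[2 3 6 _] head=1 tail=3 count=2
After op 6 (write(8)): arr=[2 3 6 8] head=1 tail=0 count=3
After op 7 (read()): arr=[2 3 6 8] head=2 tail=0 count=2
After op 8 (write(20)): arr=[20 3 6 8] head=2 tail=1 count=3
After op 9 (read()): arr=[20 3 6 8] head=3 tail=1 count=2
After op 10 (write(9)): arr=[20 9 6 8] head=3 tail=2 count=3
After op 11 (write(12)): arr=[20 9 12 8] head=3 tail=3 count=4
After op 12 (write(16)): arr=[20 9 12 16] head=0 tail=0 count=4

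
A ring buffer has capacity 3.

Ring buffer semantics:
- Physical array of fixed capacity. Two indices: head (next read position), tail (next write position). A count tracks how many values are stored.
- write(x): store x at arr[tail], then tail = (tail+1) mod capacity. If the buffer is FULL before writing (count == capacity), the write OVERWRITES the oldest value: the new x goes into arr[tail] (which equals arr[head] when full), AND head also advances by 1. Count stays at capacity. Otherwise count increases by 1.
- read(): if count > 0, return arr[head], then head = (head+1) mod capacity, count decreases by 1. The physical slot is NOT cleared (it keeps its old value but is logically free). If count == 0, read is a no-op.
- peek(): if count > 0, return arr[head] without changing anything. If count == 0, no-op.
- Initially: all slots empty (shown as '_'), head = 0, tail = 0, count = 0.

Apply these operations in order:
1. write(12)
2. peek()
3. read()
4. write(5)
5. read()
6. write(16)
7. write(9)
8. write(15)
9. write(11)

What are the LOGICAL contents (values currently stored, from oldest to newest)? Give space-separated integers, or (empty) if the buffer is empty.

Answer: 9 15 11

Derivation:
After op 1 (write(12)): arr=[12 _ _] head=0 tail=1 count=1
After op 2 (peek()): arr=[12 _ _] head=0 tail=1 count=1
After op 3 (read()): arr=[12 _ _] head=1 tail=1 count=0
After op 4 (write(5)): arr=[12 5 _] head=1 tail=2 count=1
After op 5 (read()): arr=[12 5 _] head=2 tail=2 count=0
After op 6 (write(16)): arr=[12 5 16] head=2 tail=0 count=1
After op 7 (write(9)): arr=[9 5 16] head=2 tail=1 count=2
After op 8 (write(15)): arr=[9 15 16] head=2 tail=2 count=3
After op 9 (write(11)): arr=[9 15 11] head=0 tail=0 count=3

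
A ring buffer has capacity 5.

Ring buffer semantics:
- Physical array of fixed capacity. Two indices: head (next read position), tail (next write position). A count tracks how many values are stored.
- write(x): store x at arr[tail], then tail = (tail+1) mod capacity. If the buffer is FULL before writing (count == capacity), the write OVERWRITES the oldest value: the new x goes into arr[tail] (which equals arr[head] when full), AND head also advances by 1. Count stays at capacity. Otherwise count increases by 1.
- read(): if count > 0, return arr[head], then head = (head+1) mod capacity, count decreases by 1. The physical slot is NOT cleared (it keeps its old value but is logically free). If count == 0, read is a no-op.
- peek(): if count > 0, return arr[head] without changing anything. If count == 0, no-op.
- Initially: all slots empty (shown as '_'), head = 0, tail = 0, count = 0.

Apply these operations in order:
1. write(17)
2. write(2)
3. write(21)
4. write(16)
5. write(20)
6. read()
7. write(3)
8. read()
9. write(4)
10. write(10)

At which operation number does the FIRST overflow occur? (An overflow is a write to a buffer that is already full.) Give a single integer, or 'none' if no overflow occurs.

After op 1 (write(17)): arr=[17 _ _ _ _] head=0 tail=1 count=1
After op 2 (write(2)): arr=[17 2 _ _ _] head=0 tail=2 count=2
After op 3 (write(21)): arr=[17 2 21 _ _] head=0 tail=3 count=3
After op 4 (write(16)): arr=[17 2 21 16 _] head=0 tail=4 count=4
After op 5 (write(20)): arr=[17 2 21 16 20] head=0 tail=0 count=5
After op 6 (read()): arr=[17 2 21 16 20] head=1 tail=0 count=4
After op 7 (write(3)): arr=[3 2 21 16 20] head=1 tail=1 count=5
After op 8 (read()): arr=[3 2 21 16 20] head=2 tail=1 count=4
After op 9 (write(4)): arr=[3 4 21 16 20] head=2 tail=2 count=5
After op 10 (write(10)): arr=[3 4 10 16 20] head=3 tail=3 count=5

Answer: 10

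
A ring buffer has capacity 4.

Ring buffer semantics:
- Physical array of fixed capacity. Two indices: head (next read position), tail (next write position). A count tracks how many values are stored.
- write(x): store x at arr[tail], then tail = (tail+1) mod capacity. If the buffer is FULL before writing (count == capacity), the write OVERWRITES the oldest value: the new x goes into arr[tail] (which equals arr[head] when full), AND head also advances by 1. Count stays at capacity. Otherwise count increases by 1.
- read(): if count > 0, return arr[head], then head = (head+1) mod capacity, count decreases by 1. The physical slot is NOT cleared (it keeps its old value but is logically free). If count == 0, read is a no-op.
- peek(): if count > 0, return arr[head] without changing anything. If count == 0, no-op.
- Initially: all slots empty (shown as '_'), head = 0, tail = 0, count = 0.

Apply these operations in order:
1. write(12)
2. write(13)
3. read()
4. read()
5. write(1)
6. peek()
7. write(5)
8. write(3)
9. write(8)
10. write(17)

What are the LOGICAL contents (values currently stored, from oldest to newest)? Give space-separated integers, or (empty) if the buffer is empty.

After op 1 (write(12)): arr=[12 _ _ _] head=0 tail=1 count=1
After op 2 (write(13)): arr=[12 13 _ _] head=0 tail=2 count=2
After op 3 (read()): arr=[12 13 _ _] head=1 tail=2 count=1
After op 4 (read()): arr=[12 13 _ _] head=2 tail=2 count=0
After op 5 (write(1)): arr=[12 13 1 _] head=2 tail=3 count=1
After op 6 (peek()): arr=[12 13 1 _] head=2 tail=3 count=1
After op 7 (write(5)): arr=[12 13 1 5] head=2 tail=0 count=2
After op 8 (write(3)): arr=[3 13 1 5] head=2 tail=1 count=3
After op 9 (write(8)): arr=[3 8 1 5] head=2 tail=2 count=4
After op 10 (write(17)): arr=[3 8 17 5] head=3 tail=3 count=4

Answer: 5 3 8 17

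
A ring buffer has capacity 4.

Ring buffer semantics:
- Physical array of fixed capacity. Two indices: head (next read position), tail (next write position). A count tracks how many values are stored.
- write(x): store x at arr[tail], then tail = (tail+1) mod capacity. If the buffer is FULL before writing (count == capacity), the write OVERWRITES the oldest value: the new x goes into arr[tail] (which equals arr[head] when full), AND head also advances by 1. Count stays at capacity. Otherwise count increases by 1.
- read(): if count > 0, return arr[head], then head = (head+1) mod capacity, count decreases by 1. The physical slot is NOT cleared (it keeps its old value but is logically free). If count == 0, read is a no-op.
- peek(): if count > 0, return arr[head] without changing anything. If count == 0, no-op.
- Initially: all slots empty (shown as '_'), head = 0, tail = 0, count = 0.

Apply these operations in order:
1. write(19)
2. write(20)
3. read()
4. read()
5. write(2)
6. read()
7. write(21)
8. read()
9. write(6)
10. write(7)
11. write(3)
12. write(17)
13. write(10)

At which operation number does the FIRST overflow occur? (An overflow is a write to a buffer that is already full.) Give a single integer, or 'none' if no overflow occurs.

After op 1 (write(19)): arr=[19 _ _ _] head=0 tail=1 count=1
After op 2 (write(20)): arr=[19 20 _ _] head=0 tail=2 count=2
After op 3 (read()): arr=[19 20 _ _] head=1 tail=2 count=1
After op 4 (read()): arr=[19 20 _ _] head=2 tail=2 count=0
After op 5 (write(2)): arr=[19 20 2 _] head=2 tail=3 count=1
After op 6 (read()): arr=[19 20 2 _] head=3 tail=3 count=0
After op 7 (write(21)): arr=[19 20 2 21] head=3 tail=0 count=1
After op 8 (read()): arr=[19 20 2 21] head=0 tail=0 count=0
After op 9 (write(6)): arr=[6 20 2 21] head=0 tail=1 count=1
After op 10 (write(7)): arr=[6 7 2 21] head=0 tail=2 count=2
After op 11 (write(3)): arr=[6 7 3 21] head=0 tail=3 count=3
After op 12 (write(17)): arr=[6 7 3 17] head=0 tail=0 count=4
After op 13 (write(10)): arr=[10 7 3 17] head=1 tail=1 count=4

Answer: 13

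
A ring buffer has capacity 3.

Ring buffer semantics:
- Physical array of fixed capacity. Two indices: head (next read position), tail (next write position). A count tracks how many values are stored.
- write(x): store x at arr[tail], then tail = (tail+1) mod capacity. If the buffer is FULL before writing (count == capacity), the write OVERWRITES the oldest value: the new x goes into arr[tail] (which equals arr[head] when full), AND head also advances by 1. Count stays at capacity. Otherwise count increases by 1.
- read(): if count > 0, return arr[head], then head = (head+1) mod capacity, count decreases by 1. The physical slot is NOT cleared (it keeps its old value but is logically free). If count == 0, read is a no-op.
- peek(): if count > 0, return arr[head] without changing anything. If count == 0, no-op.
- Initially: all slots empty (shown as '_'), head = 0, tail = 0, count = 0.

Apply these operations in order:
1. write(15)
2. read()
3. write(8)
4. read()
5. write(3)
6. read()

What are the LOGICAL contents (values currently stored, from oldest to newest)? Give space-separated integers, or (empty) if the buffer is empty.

After op 1 (write(15)): arr=[15 _ _] head=0 tail=1 count=1
After op 2 (read()): arr=[15 _ _] head=1 tail=1 count=0
After op 3 (write(8)): arr=[15 8 _] head=1 tail=2 count=1
After op 4 (read()): arr=[15 8 _] head=2 tail=2 count=0
After op 5 (write(3)): arr=[15 8 3] head=2 tail=0 count=1
After op 6 (read()): arr=[15 8 3] head=0 tail=0 count=0

Answer: (empty)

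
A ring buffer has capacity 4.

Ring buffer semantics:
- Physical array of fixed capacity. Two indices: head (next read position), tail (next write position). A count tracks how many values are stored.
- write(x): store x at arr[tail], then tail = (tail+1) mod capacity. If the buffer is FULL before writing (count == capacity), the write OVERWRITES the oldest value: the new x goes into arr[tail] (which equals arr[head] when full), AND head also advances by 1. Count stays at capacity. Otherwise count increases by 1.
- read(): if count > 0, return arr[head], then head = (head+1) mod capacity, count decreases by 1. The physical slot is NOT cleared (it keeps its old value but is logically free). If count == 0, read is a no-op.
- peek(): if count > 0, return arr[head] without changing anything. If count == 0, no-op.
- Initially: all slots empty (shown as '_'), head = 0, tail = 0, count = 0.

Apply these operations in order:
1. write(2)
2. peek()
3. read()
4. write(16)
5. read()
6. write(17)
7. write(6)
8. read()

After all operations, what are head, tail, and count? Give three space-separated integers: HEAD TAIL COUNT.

Answer: 3 0 1

Derivation:
After op 1 (write(2)): arr=[2 _ _ _] head=0 tail=1 count=1
After op 2 (peek()): arr=[2 _ _ _] head=0 tail=1 count=1
After op 3 (read()): arr=[2 _ _ _] head=1 tail=1 count=0
After op 4 (write(16)): arr=[2 16 _ _] head=1 tail=2 count=1
After op 5 (read()): arr=[2 16 _ _] head=2 tail=2 count=0
After op 6 (write(17)): arr=[2 16 17 _] head=2 tail=3 count=1
After op 7 (write(6)): arr=[2 16 17 6] head=2 tail=0 count=2
After op 8 (read()): arr=[2 16 17 6] head=3 tail=0 count=1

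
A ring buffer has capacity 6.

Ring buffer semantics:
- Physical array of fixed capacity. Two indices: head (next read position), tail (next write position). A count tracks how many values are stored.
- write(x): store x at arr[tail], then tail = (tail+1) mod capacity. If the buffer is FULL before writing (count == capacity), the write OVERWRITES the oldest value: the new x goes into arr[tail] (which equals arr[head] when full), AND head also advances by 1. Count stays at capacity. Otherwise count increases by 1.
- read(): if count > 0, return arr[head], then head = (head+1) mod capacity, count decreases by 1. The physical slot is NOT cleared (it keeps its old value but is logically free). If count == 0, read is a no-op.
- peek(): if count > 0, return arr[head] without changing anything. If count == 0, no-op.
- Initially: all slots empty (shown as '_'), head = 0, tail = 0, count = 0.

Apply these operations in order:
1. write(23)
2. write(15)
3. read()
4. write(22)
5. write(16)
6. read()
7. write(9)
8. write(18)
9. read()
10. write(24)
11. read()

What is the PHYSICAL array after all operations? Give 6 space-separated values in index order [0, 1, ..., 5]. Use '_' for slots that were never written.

Answer: 24 15 22 16 9 18

Derivation:
After op 1 (write(23)): arr=[23 _ _ _ _ _] head=0 tail=1 count=1
After op 2 (write(15)): arr=[23 15 _ _ _ _] head=0 tail=2 count=2
After op 3 (read()): arr=[23 15 _ _ _ _] head=1 tail=2 count=1
After op 4 (write(22)): arr=[23 15 22 _ _ _] head=1 tail=3 count=2
After op 5 (write(16)): arr=[23 15 22 16 _ _] head=1 tail=4 count=3
After op 6 (read()): arr=[23 15 22 16 _ _] head=2 tail=4 count=2
After op 7 (write(9)): arr=[23 15 22 16 9 _] head=2 tail=5 count=3
After op 8 (write(18)): arr=[23 15 22 16 9 18] head=2 tail=0 count=4
After op 9 (read()): arr=[23 15 22 16 9 18] head=3 tail=0 count=3
After op 10 (write(24)): arr=[24 15 22 16 9 18] head=3 tail=1 count=4
After op 11 (read()): arr=[24 15 22 16 9 18] head=4 tail=1 count=3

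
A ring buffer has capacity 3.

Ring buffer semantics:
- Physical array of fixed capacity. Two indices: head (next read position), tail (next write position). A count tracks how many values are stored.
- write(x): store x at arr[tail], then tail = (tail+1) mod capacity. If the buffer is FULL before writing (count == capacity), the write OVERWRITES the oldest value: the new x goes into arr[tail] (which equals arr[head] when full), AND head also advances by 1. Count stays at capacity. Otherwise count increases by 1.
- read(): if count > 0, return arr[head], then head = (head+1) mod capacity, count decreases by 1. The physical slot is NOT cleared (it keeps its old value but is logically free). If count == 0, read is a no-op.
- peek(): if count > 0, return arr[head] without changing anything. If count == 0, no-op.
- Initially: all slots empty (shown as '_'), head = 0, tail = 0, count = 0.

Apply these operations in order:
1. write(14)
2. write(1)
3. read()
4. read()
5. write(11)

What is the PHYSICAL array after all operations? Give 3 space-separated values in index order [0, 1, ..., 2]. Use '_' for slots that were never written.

After op 1 (write(14)): arr=[14 _ _] head=0 tail=1 count=1
After op 2 (write(1)): arr=[14 1 _] head=0 tail=2 count=2
After op 3 (read()): arr=[14 1 _] head=1 tail=2 count=1
After op 4 (read()): arr=[14 1 _] head=2 tail=2 count=0
After op 5 (write(11)): arr=[14 1 11] head=2 tail=0 count=1

Answer: 14 1 11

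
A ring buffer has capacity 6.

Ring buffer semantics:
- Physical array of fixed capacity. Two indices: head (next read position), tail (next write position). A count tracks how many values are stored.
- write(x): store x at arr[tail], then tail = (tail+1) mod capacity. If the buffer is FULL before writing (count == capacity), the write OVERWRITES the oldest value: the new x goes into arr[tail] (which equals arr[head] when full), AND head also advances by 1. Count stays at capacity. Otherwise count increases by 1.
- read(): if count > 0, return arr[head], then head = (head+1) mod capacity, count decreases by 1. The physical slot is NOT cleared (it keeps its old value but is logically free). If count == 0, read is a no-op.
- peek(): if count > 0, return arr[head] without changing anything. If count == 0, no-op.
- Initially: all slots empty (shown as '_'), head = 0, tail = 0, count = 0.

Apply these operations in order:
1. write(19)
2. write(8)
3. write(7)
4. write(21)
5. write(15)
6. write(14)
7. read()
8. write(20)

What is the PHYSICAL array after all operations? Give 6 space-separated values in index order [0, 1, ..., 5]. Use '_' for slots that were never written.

After op 1 (write(19)): arr=[19 _ _ _ _ _] head=0 tail=1 count=1
After op 2 (write(8)): arr=[19 8 _ _ _ _] head=0 tail=2 count=2
After op 3 (write(7)): arr=[19 8 7 _ _ _] head=0 tail=3 count=3
After op 4 (write(21)): arr=[19 8 7 21 _ _] head=0 tail=4 count=4
After op 5 (write(15)): arr=[19 8 7 21 15 _] head=0 tail=5 count=5
After op 6 (write(14)): arr=[19 8 7 21 15 14] head=0 tail=0 count=6
After op 7 (read()): arr=[19 8 7 21 15 14] head=1 tail=0 count=5
After op 8 (write(20)): arr=[20 8 7 21 15 14] head=1 tail=1 count=6

Answer: 20 8 7 21 15 14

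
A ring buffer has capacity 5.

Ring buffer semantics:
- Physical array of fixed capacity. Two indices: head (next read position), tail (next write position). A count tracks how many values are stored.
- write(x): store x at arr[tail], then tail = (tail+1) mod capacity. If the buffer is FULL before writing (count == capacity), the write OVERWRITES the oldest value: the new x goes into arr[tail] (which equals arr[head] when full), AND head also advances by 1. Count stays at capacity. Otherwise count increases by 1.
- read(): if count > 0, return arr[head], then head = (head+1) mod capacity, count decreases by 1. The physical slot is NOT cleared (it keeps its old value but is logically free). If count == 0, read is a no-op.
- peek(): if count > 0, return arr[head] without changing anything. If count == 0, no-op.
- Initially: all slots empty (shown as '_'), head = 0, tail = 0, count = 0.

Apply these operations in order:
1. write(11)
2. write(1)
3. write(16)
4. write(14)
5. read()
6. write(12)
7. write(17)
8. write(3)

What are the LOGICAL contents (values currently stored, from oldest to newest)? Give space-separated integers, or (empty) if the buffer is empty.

Answer: 16 14 12 17 3

Derivation:
After op 1 (write(11)): arr=[11 _ _ _ _] head=0 tail=1 count=1
After op 2 (write(1)): arr=[11 1 _ _ _] head=0 tail=2 count=2
After op 3 (write(16)): arr=[11 1 16 _ _] head=0 tail=3 count=3
After op 4 (write(14)): arr=[11 1 16 14 _] head=0 tail=4 count=4
After op 5 (read()): arr=[11 1 16 14 _] head=1 tail=4 count=3
After op 6 (write(12)): arr=[11 1 16 14 12] head=1 tail=0 count=4
After op 7 (write(17)): arr=[17 1 16 14 12] head=1 tail=1 count=5
After op 8 (write(3)): arr=[17 3 16 14 12] head=2 tail=2 count=5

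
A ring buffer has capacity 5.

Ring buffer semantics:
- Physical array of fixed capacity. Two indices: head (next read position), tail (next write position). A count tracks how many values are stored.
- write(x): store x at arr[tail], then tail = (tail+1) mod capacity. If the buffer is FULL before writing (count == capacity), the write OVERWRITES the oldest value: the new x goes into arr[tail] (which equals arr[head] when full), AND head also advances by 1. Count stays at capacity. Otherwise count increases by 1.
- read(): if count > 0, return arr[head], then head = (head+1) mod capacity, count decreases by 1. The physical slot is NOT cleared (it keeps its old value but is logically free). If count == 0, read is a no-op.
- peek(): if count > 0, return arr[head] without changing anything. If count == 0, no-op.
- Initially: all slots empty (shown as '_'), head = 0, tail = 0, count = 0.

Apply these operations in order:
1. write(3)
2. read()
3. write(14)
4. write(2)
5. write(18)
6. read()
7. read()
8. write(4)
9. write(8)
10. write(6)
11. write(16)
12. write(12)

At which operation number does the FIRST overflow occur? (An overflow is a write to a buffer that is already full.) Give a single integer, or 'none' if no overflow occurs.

Answer: 12

Derivation:
After op 1 (write(3)): arr=[3 _ _ _ _] head=0 tail=1 count=1
After op 2 (read()): arr=[3 _ _ _ _] head=1 tail=1 count=0
After op 3 (write(14)): arr=[3 14 _ _ _] head=1 tail=2 count=1
After op 4 (write(2)): arr=[3 14 2 _ _] head=1 tail=3 count=2
After op 5 (write(18)): arr=[3 14 2 18 _] head=1 tail=4 count=3
After op 6 (read()): arr=[3 14 2 18 _] head=2 tail=4 count=2
After op 7 (read()): arr=[3 14 2 18 _] head=3 tail=4 count=1
After op 8 (write(4)): arr=[3 14 2 18 4] head=3 tail=0 count=2
After op 9 (write(8)): arr=[8 14 2 18 4] head=3 tail=1 count=3
After op 10 (write(6)): arr=[8 6 2 18 4] head=3 tail=2 count=4
After op 11 (write(16)): arr=[8 6 16 18 4] head=3 tail=3 count=5
After op 12 (write(12)): arr=[8 6 16 12 4] head=4 tail=4 count=5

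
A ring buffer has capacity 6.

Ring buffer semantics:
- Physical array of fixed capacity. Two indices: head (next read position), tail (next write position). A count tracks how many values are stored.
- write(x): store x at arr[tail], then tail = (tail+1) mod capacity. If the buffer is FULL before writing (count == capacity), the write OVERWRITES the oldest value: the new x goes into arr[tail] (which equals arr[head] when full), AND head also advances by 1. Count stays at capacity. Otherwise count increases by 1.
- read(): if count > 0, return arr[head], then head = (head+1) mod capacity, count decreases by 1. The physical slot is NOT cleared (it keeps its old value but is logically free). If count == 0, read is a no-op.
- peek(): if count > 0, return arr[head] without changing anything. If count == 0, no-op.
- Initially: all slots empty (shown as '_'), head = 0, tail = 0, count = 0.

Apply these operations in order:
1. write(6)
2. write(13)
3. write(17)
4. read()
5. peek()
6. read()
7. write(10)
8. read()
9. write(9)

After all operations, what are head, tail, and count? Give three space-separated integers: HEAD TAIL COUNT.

After op 1 (write(6)): arr=[6 _ _ _ _ _] head=0 tail=1 count=1
After op 2 (write(13)): arr=[6 13 _ _ _ _] head=0 tail=2 count=2
After op 3 (write(17)): arr=[6 13 17 _ _ _] head=0 tail=3 count=3
After op 4 (read()): arr=[6 13 17 _ _ _] head=1 tail=3 count=2
After op 5 (peek()): arr=[6 13 17 _ _ _] head=1 tail=3 count=2
After op 6 (read()): arr=[6 13 17 _ _ _] head=2 tail=3 count=1
After op 7 (write(10)): arr=[6 13 17 10 _ _] head=2 tail=4 count=2
After op 8 (read()): arr=[6 13 17 10 _ _] head=3 tail=4 count=1
After op 9 (write(9)): arr=[6 13 17 10 9 _] head=3 tail=5 count=2

Answer: 3 5 2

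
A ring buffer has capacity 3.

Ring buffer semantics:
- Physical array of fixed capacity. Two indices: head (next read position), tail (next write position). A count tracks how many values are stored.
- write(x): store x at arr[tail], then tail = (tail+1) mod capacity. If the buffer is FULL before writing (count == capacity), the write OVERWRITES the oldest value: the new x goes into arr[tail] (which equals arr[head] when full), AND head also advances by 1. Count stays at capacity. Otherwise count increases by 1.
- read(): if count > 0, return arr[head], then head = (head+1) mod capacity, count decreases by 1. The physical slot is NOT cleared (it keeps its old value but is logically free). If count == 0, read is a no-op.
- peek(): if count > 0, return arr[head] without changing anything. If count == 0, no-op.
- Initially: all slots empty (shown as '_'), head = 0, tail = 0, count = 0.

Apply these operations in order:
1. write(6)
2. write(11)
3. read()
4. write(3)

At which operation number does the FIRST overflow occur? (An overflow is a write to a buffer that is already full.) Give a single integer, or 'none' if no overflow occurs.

After op 1 (write(6)): arr=[6 _ _] head=0 tail=1 count=1
After op 2 (write(11)): arr=[6 11 _] head=0 tail=2 count=2
After op 3 (read()): arr=[6 11 _] head=1 tail=2 count=1
After op 4 (write(3)): arr=[6 11 3] head=1 tail=0 count=2

Answer: none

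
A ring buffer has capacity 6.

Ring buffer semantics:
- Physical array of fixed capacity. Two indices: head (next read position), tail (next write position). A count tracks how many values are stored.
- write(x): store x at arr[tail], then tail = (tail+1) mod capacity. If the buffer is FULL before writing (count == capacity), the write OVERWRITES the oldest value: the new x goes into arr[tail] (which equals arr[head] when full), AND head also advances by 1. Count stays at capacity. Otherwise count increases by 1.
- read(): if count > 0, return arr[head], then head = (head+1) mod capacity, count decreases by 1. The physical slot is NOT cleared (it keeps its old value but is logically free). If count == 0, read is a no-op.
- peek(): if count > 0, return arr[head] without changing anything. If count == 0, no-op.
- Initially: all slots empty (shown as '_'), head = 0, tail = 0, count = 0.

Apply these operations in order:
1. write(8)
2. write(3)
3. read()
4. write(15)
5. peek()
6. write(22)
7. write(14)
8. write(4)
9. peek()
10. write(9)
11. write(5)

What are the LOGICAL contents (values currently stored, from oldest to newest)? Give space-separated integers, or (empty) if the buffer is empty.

After op 1 (write(8)): arr=[8 _ _ _ _ _] head=0 tail=1 count=1
After op 2 (write(3)): arr=[8 3 _ _ _ _] head=0 tail=2 count=2
After op 3 (read()): arr=[8 3 _ _ _ _] head=1 tail=2 count=1
After op 4 (write(15)): arr=[8 3 15 _ _ _] head=1 tail=3 count=2
After op 5 (peek()): arr=[8 3 15 _ _ _] head=1 tail=3 count=2
After op 6 (write(22)): arr=[8 3 15 22 _ _] head=1 tail=4 count=3
After op 7 (write(14)): arr=[8 3 15 22 14 _] head=1 tail=5 count=4
After op 8 (write(4)): arr=[8 3 15 22 14 4] head=1 tail=0 count=5
After op 9 (peek()): arr=[8 3 15 22 14 4] head=1 tail=0 count=5
After op 10 (write(9)): arr=[9 3 15 22 14 4] head=1 tail=1 count=6
After op 11 (write(5)): arr=[9 5 15 22 14 4] head=2 tail=2 count=6

Answer: 15 22 14 4 9 5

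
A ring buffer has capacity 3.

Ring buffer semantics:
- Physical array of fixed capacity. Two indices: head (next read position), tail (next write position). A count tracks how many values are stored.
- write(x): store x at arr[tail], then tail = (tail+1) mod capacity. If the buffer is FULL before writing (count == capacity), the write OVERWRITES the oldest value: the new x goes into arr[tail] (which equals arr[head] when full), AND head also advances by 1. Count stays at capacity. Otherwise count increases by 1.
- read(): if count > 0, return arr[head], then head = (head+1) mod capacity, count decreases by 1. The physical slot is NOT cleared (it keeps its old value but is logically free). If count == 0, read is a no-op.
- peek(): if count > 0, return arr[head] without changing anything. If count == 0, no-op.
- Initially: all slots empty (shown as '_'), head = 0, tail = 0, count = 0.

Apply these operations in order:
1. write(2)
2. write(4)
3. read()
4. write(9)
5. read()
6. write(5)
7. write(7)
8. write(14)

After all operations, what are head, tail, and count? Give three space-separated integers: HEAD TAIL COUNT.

After op 1 (write(2)): arr=[2 _ _] head=0 tail=1 count=1
After op 2 (write(4)): arr=[2 4 _] head=0 tail=2 count=2
After op 3 (read()): arr=[2 4 _] head=1 tail=2 count=1
After op 4 (write(9)): arr=[2 4 9] head=1 tail=0 count=2
After op 5 (read()): arr=[2 4 9] head=2 tail=0 count=1
After op 6 (write(5)): arr=[5 4 9] head=2 tail=1 count=2
After op 7 (write(7)): arr=[5 7 9] head=2 tail=2 count=3
After op 8 (write(14)): arr=[5 7 14] head=0 tail=0 count=3

Answer: 0 0 3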